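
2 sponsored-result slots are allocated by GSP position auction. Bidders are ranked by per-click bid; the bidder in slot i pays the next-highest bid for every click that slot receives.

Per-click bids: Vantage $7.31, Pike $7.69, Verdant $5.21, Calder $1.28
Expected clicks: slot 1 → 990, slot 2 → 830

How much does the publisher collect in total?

Total revenue: $11561.20

Sorting advertisers: $7.69 (Pike) > $7.31 (Vantage) > $5.21 (Verdant) > …
Slot 1: Pike pays $7.31 × 990 = $7236.90
Slot 2: Vantage pays $5.21 × 830 = $4324.30
Total = $11561.20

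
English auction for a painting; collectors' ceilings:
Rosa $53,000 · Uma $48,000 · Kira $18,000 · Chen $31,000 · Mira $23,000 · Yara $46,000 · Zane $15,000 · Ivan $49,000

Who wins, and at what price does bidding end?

Sorting limits: 53,000 (Rosa) > 49,000 (Ivan) > 48,000 (Uma) > 46,000 (Yara) > 31,000 (Chen) > 23,000 (Mira) > …
Bidding ends when Ivan exits at $49,000; Rosa takes it.

Rosa wins at $49,000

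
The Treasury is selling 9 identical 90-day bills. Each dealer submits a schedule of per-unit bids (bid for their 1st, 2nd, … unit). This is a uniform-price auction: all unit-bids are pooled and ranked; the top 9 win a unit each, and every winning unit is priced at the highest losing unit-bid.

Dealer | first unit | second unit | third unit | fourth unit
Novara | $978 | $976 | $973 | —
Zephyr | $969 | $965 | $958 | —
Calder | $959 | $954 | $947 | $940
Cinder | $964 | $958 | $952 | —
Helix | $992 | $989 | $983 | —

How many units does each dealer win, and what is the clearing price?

All unit-bids, highest first — top 9: 992 (Helix-1), 989 (Helix-2), 983 (Helix-3), 978 (Novara-1), 976 (Novara-2), 973 (Novara-3), 969 (Zephyr-1), 965 (Zephyr-2), 964 (Cinder-1)
Highest rejected unit-bid = $959.
Allocation: Cinder 1, Helix 3, Novara 3, Zephyr 2.

Cinder 1, Helix 3, Novara 3, Zephyr 2; clearing price $959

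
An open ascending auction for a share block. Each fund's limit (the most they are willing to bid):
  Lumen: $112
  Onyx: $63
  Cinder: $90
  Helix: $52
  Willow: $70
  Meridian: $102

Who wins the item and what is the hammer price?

Lumen wins at $102

Rule: the price rises until one bidder remains; the winner pays the price at which the last rival dropped out.
Limits ranked: 112 (Lumen) > 102 (Meridian) > 90 (Cinder) > 70 (Willow) > 63 (Onyx) > 52 (Helix)
Meridian is the last rival to drop out, at $102; Lumen remains and wins at that price.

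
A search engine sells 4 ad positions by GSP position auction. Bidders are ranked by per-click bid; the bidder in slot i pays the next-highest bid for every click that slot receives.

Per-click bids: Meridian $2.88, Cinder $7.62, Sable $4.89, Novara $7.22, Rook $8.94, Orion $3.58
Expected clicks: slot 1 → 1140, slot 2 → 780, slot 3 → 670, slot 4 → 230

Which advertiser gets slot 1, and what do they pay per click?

Rook; $7.62 per click

Ranked by bid: $8.94 (Rook) > $7.62 (Cinder) > $7.22 (Novara) > $4.89 (Sable) > $3.58 (Orion) > …
Slot 1 goes to the first-ranked bidder, Rook, who pays the next bid down: $7.62/click.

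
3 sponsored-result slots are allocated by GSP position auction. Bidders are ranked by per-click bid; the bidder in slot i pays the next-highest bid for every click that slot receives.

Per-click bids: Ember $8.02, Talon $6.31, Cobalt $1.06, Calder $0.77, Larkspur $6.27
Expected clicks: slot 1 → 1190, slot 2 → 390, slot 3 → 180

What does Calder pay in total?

Per-click bids in order: $8.02 (Ember) > $6.31 (Talon) > $6.27 (Larkspur) > $1.06 (Cobalt) > …
Calder ranks below slot 3 → no slot, pays nothing.

Calder pays $0.00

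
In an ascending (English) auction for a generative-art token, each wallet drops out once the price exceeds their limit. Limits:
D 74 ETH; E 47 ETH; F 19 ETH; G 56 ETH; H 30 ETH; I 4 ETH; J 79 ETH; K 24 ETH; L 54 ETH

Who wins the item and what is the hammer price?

Limits in order: 79 (J) > 74 (D) > 56 (G) > 54 (L) > 47 (E) > 30 (H) > …
D is the last rival to drop out, at 74 ETH; J remains and wins at that price.

J wins at 74 ETH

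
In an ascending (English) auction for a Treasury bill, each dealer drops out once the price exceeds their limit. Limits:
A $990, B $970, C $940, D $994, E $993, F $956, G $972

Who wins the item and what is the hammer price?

D wins at $993

Limits ranked: 994 (D) > 993 (E) > 990 (A) > 972 (G) > 970 (B) > 956 (F) > …
Bidding ends when E exits at $993; D takes it.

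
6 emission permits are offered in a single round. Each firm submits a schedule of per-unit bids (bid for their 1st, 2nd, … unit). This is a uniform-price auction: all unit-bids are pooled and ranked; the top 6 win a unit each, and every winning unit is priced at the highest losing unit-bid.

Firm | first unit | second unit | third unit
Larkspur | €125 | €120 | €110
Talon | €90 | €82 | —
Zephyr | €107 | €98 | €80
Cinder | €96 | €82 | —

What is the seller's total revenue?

Total revenue: €540

Merging the schedules and taking the best 6: 125 (Larkspur-1), 120 (Larkspur-2), 110 (Larkspur-3), 107 (Zephyr-1), 98 (Zephyr-2), 96 (Cinder-1)
First bid not allocated: €90.
Allocation: Cinder 1, Larkspur 3, Zephyr 2. Every unit priced at €90.
Revenue = 6 × 90 = €540.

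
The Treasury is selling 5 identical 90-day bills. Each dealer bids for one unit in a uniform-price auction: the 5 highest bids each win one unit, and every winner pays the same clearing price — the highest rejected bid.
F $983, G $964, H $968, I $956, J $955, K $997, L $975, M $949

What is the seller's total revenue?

Total revenue: $4,780

Bids ranked high→low: 997 (K), 983 (F), 975 (L), 968 (H), 964 (G), 956 (I), 955 (J), …
Top 5: K, F, L, H, G.
First losing bid is I's $956, which sets the uniform price.
Total revenue = 5 × $956 = $4,780.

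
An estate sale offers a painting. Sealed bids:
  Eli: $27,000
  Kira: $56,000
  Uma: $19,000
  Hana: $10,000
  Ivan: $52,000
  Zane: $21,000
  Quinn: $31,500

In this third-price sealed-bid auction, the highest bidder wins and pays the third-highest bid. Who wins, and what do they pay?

Sorting bids: 56,000 (Kira) > 52,000 (Ivan) > 31,500 (Quinn) > 27,000 (Eli) > 21,000 (Zane) > 19,000 (Uma) > …
Kira wins; payment is bid #3 in the ranking = $31,500.

Kira pays $31,500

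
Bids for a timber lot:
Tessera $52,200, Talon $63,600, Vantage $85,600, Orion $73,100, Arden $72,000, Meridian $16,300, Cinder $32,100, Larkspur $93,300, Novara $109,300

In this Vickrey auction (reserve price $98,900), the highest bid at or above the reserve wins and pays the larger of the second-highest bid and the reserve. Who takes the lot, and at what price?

Bids in order: 109,300 (Novara) > 93,300 (Larkspur) > 85,600 (Vantage) > 73,100 (Orion) > 72,000 (Arden) > 63,600 (Talon) > …
Novara has the top bid at or above the reserve ($109,300).
max(second-highest $93,300, reserve $98,900) = $98,900.

Novara pays $98,900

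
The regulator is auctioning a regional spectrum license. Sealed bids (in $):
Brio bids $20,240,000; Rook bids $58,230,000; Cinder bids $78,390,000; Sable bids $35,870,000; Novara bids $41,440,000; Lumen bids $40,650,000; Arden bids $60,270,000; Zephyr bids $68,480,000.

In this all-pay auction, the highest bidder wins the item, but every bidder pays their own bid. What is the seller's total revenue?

Total revenue: $403,570,000

Rule: the highest bidder wins the item, but every bidder pays their own bid.
Bids ranked: 78,390,000 (Cinder) > 68,480,000 (Zephyr) > 60,270,000 (Arden) > 58,230,000 (Rook) > 41,440,000 (Novara) > 40,650,000 (Lumen) > …
Every bidder forfeits their bid regardless of winning.
Revenue = 20,240,000 + 58,230,000 + 78,390,000 + 35,870,000 + 41,440,000 + 40,650,000 + 60,270,000 + 68,480,000 = $403,570,000.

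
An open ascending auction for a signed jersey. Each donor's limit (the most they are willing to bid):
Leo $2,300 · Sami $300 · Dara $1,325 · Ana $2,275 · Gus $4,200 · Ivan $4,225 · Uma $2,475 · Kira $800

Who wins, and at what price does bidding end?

Ivan wins at $4,200

Limits in order: 4,225 (Ivan) > 4,200 (Gus) > 2,475 (Uma) > 2,300 (Leo) > 2,275 (Ana) > 1,325 (Dara) > …
Bidding ends when Gus exits at $4,200; Ivan takes it.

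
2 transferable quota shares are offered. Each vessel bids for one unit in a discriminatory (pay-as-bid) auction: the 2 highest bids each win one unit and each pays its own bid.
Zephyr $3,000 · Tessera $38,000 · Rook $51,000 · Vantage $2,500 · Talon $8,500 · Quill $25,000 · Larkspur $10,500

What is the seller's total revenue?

Total revenue: $89,000

Sorting: 51,000 (Rook), 38,000 (Tessera), 25,000 (Quill), 10,500 (Larkspur), …
Winners (2 units): Rook, Tessera.
Total revenue = 51,000 + 38,000 = $89,000.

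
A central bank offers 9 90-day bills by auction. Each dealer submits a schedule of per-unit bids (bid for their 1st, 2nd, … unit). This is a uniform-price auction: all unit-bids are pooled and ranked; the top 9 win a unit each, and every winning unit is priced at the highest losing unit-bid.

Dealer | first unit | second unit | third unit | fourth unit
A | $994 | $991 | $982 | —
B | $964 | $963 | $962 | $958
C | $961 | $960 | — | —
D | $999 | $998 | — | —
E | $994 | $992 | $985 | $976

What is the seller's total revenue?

Total revenue: $8,676

Pooled unit-bids ranked (top 9): 999 (D-1), 998 (D-2), 994 (A-1), 994 (E-1), 992 (E-2), 991 (A-2), 985 (E-3), 982 (A-3), 976 (E-4)
Highest rejected unit-bid = $964.
Allocation: A 3, D 2, E 4. Every unit priced at $964.
Revenue = 9 × 964 = $8,676.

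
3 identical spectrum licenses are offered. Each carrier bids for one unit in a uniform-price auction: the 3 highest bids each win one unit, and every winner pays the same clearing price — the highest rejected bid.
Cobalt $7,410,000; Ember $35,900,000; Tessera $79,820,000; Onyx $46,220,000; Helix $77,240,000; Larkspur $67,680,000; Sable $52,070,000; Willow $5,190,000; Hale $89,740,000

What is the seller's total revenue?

Total revenue: $203,040,000

Sorting: 89,740,000 (Hale), 79,820,000 (Tessera), 77,240,000 (Helix), 67,680,000 (Larkspur), 52,070,000 (Sable), …
Winners (3 units): Hale, Tessera, Helix.
First losing bid is Larkspur's $67,680,000, which sets the uniform price.
Total revenue = 3 × $67,680,000 = $203,040,000.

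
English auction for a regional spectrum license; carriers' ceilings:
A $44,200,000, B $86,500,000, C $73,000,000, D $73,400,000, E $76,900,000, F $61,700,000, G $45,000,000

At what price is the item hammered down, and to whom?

B wins at $76,900,000

Limits in order: 86,500,000 (B) > 76,900,000 (E) > 73,400,000 (D) > 73,000,000 (C) > 61,700,000 (F) > 45,000,000 (G) > …
Once the price passes $76,900,000, only B is left; the hammer falls at E's limit of $76,900,000.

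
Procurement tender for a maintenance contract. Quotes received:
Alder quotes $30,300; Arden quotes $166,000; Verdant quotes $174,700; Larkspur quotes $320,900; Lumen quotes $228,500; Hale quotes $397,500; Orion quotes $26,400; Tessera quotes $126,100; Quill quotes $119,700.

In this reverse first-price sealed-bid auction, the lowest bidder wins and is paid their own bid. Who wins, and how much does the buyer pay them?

Reverse first-price sealed-bid auction: the lowest bidder wins and is paid their own bid.
Bids ranked: 26,400 (Orion) < 30,300 (Alder) < 119,700 (Quill) < 126,100 (Tessera) < 166,000 (Arden) < 174,700 (Verdant) < …
Orion is lowest → is paid own bid, $26,400.

Orion is paid $26,400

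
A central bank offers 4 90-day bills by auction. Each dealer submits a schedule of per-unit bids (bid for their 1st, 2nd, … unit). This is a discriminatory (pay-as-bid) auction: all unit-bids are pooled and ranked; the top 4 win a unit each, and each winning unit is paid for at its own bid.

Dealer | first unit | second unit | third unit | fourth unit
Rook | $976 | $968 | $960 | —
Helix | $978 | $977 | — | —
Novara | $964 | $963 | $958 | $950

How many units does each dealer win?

Pooled unit-bids ranked (top 4): 978 (Helix-1), 977 (Helix-2), 976 (Rook-1), 968 (Rook-2)
Next rejected bid: $964 (not a price — pay-as-bid).
Allocation: Helix 2, Rook 2.

Helix 2, Rook 2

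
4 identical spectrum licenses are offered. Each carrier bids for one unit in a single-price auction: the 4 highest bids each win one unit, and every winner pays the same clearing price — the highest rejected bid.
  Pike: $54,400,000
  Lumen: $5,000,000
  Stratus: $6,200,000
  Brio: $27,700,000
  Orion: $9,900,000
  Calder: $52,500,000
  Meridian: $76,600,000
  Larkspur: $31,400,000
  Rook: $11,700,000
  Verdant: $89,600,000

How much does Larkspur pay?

Larkspur pays $0

Bids ranked high→low: 89,600,000 (Verdant), 76,600,000 (Meridian), 54,400,000 (Pike), 52,500,000 (Calder), 31,400,000 (Larkspur), 27,700,000 (Brio), …
The 4 highest are Verdant, Meridian, Pike, Calder.
Highest unsuccessful bid: $31,400,000 → clearing price.
Larkspur does not win → pays $0.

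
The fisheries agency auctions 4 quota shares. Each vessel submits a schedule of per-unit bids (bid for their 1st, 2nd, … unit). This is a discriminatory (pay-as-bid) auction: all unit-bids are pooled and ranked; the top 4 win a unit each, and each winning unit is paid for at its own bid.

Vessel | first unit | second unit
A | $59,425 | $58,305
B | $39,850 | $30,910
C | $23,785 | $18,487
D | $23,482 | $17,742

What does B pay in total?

B pays $70,760

Pooled unit-bids ranked (top 4): 59,425 (A-1), 58,305 (A-2), 39,850 (B-1), 30,910 (B-2)
Next rejected bid: $23,785 (not a price — pay-as-bid).
B's winning unit-bids: 39,850 + 30,910 = $70,760.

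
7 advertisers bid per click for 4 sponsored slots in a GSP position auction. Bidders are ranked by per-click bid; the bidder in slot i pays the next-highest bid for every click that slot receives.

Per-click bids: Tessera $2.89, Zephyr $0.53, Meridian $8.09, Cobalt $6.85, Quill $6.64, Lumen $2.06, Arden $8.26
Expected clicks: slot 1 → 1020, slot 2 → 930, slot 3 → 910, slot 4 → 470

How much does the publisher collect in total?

Total revenue: $22023.00

Sorting advertisers: $8.26 (Arden) > $8.09 (Meridian) > $6.85 (Cobalt) > $6.64 (Quill) > $2.89 (Tessera) > …
Slot 1: Arden pays $8.09 × 1020 = $8251.80
Slot 2: Meridian pays $6.85 × 930 = $6370.50
Slot 3: Cobalt pays $6.64 × 910 = $6042.40
Slot 4: Quill pays $2.89 × 470 = $1358.30
Total = $22023.00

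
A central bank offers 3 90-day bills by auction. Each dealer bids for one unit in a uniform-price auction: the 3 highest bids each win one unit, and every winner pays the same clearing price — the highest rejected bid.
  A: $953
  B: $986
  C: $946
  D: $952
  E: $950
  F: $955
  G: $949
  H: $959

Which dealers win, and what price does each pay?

B, H, F; each pays $953

Ordering the bids: 986 (B), 959 (H), 955 (F), 953 (A), 952 (D), …
Top 3: B, H, F.
Highest unsuccessful bid: $953 → clearing price.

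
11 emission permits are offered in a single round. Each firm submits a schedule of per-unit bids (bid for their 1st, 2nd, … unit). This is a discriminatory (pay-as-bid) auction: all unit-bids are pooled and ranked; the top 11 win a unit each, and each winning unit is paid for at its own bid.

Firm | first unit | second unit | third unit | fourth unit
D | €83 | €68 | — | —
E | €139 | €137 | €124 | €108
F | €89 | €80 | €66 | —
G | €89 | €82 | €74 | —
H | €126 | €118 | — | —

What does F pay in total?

Pooled unit-bids ranked (top 11): 139 (E-1), 137 (E-2), 126 (H-1), 124 (E-3), 118 (H-2), 108 (E-4), 89 (F-1), 89 (G-1), 83 (D-1), 82 (G-2), 80 (F-2)
Next rejected bid: €74 (not a price — pay-as-bid).
F's winning unit-bids: 89 + 80 = €169.

F pays €169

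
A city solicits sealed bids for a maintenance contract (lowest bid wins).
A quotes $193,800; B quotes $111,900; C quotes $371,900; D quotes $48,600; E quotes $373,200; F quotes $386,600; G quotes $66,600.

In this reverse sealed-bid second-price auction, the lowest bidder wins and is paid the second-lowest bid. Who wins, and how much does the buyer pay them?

D is paid $66,600

Rule: the lowest bidder wins and is paid the second-lowest bid.
Sorting bids: 48,600 (D) < 66,600 (G) < 111,900 (B) < 193,800 (A) < 371,900 (C) < 373,200 (E) < …
D wins with the lowest bid; price is set by the runner-up at $66,600.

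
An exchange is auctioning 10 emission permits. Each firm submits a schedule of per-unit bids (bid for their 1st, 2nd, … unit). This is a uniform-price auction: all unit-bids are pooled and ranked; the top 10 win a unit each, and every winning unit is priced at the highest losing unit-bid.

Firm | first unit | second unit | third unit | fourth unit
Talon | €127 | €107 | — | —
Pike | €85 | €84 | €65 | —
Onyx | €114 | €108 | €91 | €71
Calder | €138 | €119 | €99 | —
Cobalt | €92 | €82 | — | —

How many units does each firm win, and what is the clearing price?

Merging the schedules and taking the best 10: 138 (Calder-1), 127 (Talon-1), 119 (Calder-2), 114 (Onyx-1), 108 (Onyx-2), 107 (Talon-2), 99 (Calder-3), 92 (Cobalt-1), 91 (Onyx-3), 85 (Pike-1)
The (k+1)-th unit-bid is €84.
Allocation: Calder 3, Cobalt 1, Onyx 3, Pike 1, Talon 2.

Calder 3, Cobalt 1, Onyx 3, Pike 1, Talon 2; clearing price €84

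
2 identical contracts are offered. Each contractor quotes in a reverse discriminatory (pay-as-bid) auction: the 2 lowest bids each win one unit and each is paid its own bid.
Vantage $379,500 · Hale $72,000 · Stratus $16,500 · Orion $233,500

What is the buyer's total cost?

Ordering the bids: 16,500 (Stratus), 72,000 (Hale), 233,500 (Orion), 379,500 (Vantage)
Lowest 2: Stratus, Hale.
Total cost = 16,500 + 72,000 = $88,500.

Total cost: $88,500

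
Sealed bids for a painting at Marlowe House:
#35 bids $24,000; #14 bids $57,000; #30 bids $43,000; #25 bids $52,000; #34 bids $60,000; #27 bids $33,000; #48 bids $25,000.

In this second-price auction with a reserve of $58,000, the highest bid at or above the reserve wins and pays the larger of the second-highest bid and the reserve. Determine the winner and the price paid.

Bids ranked: 60,000 (#34) > 57,000 (#14) > 52,000 (#25) > 43,000 (#30) > 33,000 (#27) > 25,000 (#48) > …
Highest eligible bid: #34 at $60,000.
Second-highest bid $57,000 is below the reserve $58,000, so the reserve binds → payment $58,000.

#34 pays $58,000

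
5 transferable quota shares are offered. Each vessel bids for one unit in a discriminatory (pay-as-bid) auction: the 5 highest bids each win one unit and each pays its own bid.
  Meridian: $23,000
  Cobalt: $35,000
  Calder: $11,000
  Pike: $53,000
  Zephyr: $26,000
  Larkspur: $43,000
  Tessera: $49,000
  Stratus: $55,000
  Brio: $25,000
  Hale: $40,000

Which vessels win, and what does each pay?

Stratus $55,000, Pike $53,000, Tessera $49,000, Larkspur $43,000, Hale $40,000

Ordering the bids: 55,000 (Stratus), 53,000 (Pike), 49,000 (Tessera), 43,000 (Larkspur), 40,000 (Hale), 35,000 (Cobalt), 26,000 (Zephyr), …
The 5 highest are Stratus, Pike, Tessera, Larkspur, Hale.
Each winner pays its own bid: Stratus $55,000, Pike $53,000, Tessera $49,000, Larkspur $43,000, Hale $40,000.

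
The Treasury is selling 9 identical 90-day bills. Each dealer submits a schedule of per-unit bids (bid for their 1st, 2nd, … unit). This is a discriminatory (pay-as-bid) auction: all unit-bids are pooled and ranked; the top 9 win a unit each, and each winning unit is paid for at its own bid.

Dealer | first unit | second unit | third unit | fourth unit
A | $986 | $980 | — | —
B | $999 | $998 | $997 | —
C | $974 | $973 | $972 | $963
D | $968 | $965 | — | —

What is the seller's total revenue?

Total revenue: $8,847

All unit-bids, highest first — top 9: 999 (B-1), 998 (B-2), 997 (B-3), 986 (A-1), 980 (A-2), 974 (C-1), 973 (C-2), 972 (C-3), 968 (D-1)
Next rejected bid: $965 (not a price — pay-as-bid).
Each winning unit pays its own bid.
Revenue = 999 + 998 + 997 + 986 + 980 + 974 + 973 + 972 + 968 = $8,847.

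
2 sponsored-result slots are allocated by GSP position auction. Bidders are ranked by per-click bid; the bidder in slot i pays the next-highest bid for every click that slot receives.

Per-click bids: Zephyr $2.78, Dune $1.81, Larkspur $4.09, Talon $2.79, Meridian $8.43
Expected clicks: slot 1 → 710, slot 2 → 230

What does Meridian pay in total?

Meridian pays $2903.90

Ranked by bid: $8.43 (Meridian) > $4.09 (Larkspur) > $2.79 (Talon) > …
Meridian holds slot 1 → pays next bid $4.09 × 710 clicks = $2903.90.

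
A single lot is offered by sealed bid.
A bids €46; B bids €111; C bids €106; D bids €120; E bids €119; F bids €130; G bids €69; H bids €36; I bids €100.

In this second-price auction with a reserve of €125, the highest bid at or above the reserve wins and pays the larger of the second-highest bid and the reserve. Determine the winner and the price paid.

Bids ranked: 130 (F) > 120 (D) > 119 (E) > 111 (B) > 106 (C) > 100 (I) > …
F has the top bid at or above the reserve (€130).
max(second-highest €120, reserve €125) = €125.

F pays €125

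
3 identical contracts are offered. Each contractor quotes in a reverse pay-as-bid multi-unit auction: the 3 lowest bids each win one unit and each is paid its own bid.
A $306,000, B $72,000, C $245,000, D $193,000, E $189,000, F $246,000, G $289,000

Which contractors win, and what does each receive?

Bids ranked low→high: 72,000 (B), 189,000 (E), 193,000 (D), 245,000 (C), 246,000 (F), …
The 3 lowest are B, E, D.
Each winner is paid its own bid: B $72,000, E $189,000, D $193,000.

B $72,000, E $189,000, D $193,000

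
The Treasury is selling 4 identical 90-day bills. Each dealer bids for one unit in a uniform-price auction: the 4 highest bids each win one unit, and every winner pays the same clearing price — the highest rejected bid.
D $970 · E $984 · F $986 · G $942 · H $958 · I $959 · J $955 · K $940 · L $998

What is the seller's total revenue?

Bids ranked high→low: 998 (L), 986 (F), 984 (E), 970 (D), 959 (I), 958 (H), …
The 4 highest are L, F, E, D.
Highest unsuccessful bid: $959 → clearing price.
Total revenue = 4 × $959 = $3,836.

Total revenue: $3,836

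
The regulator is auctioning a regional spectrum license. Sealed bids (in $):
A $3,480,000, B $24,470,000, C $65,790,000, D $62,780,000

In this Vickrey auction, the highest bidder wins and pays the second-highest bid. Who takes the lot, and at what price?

C pays $62,780,000

Rule: the highest bidder wins and pays the second-highest bid.
Bids ranked: 65,790,000 (C) > 62,780,000 (D) > 24,470,000 (B) > 3,480,000 (A)
C is highest; pays the second-highest bid, $62,780,000.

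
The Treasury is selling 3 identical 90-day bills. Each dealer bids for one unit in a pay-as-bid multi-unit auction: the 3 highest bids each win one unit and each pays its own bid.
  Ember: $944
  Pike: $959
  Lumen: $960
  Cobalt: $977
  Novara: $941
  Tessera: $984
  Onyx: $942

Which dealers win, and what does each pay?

Tessera $984, Cobalt $977, Lumen $960

Sorting: 984 (Tessera), 977 (Cobalt), 960 (Lumen), 959 (Pike), 944 (Ember), …
The 3 highest are Tessera, Cobalt, Lumen.
Each winner pays its own bid: Tessera $984, Cobalt $977, Lumen $960.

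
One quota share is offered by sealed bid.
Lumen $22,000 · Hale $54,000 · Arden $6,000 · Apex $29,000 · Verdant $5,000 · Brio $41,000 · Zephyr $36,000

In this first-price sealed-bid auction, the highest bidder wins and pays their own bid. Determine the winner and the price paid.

First-price sealed-bid auction: the highest bidder wins and pays their own bid.
Bids in order: 54,000 (Hale) > 41,000 (Brio) > 36,000 (Zephyr) > 29,000 (Apex) > 22,000 (Lumen) > 6,000 (Arden) > …
First-price: Hale pays what they bid, $54,000.

Hale pays $54,000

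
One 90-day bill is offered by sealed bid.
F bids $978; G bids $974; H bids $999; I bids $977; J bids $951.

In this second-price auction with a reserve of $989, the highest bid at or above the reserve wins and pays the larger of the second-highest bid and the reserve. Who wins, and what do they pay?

H pays $989

Second-price auction with a reserve of $989: the highest bid at or above the reserve wins and pays the larger of the second-highest bid and the reserve.
Bids ranked: 999 (H) > 978 (F) > 977 (I) > 974 (G) > 951 (J)
H has the top bid at or above the reserve ($999).
Second-highest bid $978 is below the reserve $989, so the reserve binds → payment $989.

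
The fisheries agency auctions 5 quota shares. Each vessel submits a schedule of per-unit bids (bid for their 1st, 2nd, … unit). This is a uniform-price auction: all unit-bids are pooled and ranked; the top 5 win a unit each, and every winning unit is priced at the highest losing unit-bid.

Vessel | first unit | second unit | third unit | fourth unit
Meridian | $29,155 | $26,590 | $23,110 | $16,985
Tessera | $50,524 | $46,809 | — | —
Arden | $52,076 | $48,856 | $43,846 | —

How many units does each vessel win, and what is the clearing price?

Pooled unit-bids ranked (top 5): 52,076 (Arden-1), 50,524 (Tessera-1), 48,856 (Arden-2), 46,809 (Tessera-2), 43,846 (Arden-3)
Highest rejected unit-bid = $29,155.
Allocation: Arden 3, Tessera 2.

Arden 3, Tessera 2; clearing price $29,155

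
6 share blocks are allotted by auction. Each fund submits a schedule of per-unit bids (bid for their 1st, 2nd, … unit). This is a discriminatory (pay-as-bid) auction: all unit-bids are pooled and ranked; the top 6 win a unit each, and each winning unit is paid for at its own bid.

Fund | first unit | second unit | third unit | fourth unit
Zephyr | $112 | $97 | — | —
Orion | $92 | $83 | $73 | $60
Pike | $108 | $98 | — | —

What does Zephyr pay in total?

Merging the schedules and taking the best 6: 112 (Zephyr-1), 108 (Pike-1), 98 (Pike-2), 97 (Zephyr-2), 92 (Orion-1), 83 (Orion-2)
Next rejected bid: $73 (not a price — pay-as-bid).
Zephyr's winning unit-bids: 112 + 97 = $209.

Zephyr pays $209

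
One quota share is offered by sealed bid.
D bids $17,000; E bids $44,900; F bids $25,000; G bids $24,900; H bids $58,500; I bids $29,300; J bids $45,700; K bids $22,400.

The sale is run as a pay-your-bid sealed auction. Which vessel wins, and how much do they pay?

H pays $58,500

Pay-your-bid sealed auction: the highest bidder wins and pays their own bid.
Bids in order: 58,500 (H) > 45,700 (J) > 44,900 (E) > 29,300 (I) > 25,000 (F) > 24,900 (G) > …
First-price: H pays what they bid, $58,500.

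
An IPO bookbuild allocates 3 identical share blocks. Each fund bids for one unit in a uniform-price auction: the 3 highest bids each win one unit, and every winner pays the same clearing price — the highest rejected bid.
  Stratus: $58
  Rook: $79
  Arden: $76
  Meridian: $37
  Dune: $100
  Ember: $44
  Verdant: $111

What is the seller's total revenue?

Total revenue: $228

Ordering the bids: 111 (Verdant), 100 (Dune), 79 (Rook), 76 (Arden), 58 (Stratus), …
Winners (3 units): Verdant, Dune, Rook.
Clearing price = highest rejected bid = $76.
Total revenue = 3 × $76 = $228.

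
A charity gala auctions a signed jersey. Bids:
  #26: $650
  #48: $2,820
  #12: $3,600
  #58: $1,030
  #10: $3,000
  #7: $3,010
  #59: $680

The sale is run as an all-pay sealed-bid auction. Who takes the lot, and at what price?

#12 pays $3,600

Sorting bids: 3,600 (#12) > 3,010 (#7) > 3,000 (#10) > 2,820 (#48) > 1,030 (#58) > 680 (#59) > …
#12 is highest and takes the item; every bidder forfeits their bid.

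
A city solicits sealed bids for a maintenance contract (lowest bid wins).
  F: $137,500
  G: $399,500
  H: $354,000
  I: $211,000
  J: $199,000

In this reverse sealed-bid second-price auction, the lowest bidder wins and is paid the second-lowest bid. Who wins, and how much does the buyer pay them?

Bids in order: 137,500 (F) < 199,000 (J) < 211,000 (I) < 354,000 (H) < 399,500 (G)
Second-price: F is paid J's bid of $199,000.

F is paid $199,000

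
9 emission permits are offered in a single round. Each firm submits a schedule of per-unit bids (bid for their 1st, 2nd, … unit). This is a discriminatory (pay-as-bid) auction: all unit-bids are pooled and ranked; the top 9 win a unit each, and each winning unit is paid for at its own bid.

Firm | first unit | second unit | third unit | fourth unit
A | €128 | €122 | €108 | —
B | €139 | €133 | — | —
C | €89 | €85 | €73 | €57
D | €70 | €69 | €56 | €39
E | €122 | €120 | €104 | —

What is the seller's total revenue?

Total revenue: €1,065

Pooled unit-bids ranked (top 9): 139 (B-1), 133 (B-2), 128 (A-1), 122 (A-2), 122 (E-1), 120 (E-2), 108 (A-3), 104 (E-3), 89 (C-1)
Next rejected bid: €85 (not a price — pay-as-bid).
Each winning unit pays its own bid.
Revenue = 139 + 133 + 128 + 122 + 122 + 120 + 108 + 104 + 89 = €1,065.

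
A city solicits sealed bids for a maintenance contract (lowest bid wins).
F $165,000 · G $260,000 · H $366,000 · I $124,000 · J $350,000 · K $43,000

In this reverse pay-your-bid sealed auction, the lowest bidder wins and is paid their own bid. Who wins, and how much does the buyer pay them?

Bids ranked: 43,000 (K) < 124,000 (I) < 165,000 (F) < 260,000 (G) < 350,000 (J) < 366,000 (H)
First-price: K is paid what they bid, $43,000.

K is paid $43,000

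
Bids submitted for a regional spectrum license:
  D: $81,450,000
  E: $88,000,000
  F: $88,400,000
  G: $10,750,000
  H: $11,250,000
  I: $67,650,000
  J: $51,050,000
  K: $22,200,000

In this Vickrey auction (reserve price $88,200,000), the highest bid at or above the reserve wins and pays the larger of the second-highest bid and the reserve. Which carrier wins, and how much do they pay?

F pays $88,200,000

Rule: the highest bid at or above the reserve wins and pays the larger of the second-highest bid and the reserve.
Sorting bids: 88,400,000 (F) > 88,000,000 (E) > 81,450,000 (D) > 67,650,000 (I) > 51,050,000 (J) > 22,200,000 (K) > …
F has the top bid at or above the reserve ($88,400,000).
Second-highest bid $88,000,000 is below the reserve $88,200,000, so the reserve binds → payment $88,200,000.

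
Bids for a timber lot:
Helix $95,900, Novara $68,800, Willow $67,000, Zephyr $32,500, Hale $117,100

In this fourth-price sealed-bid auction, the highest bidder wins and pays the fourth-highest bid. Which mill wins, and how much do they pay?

Hale pays $67,000

Rule: the highest bidder wins and pays the fourth-highest bid.
Bids in order: 117,100 (Hale) > 95,900 (Helix) > 68,800 (Novara) > 67,000 (Willow) > 32,500 (Zephyr)
Hale wins; payment is bid #4 in the ranking = $67,000.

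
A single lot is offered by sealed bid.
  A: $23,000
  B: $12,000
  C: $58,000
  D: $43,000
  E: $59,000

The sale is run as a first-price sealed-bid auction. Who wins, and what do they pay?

Sorting bids: 59,000 (E) > 58,000 (C) > 43,000 (D) > 23,000 (A) > 12,000 (B)
E is highest → pays own bid, $59,000.

E pays $59,000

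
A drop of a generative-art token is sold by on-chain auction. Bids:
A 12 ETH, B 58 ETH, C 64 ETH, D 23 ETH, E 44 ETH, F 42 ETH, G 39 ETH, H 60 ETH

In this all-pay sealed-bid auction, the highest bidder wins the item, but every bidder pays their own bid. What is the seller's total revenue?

Total revenue: 342 ETH

Sorting bids: 64 (C) > 60 (H) > 58 (B) > 44 (E) > 42 (F) > 39 (G) > …
Every bidder forfeits their bid regardless of winning.
Revenue = 12 + 58 + 64 + 23 + 44 + 42 + 39 + 60 = 342 ETH.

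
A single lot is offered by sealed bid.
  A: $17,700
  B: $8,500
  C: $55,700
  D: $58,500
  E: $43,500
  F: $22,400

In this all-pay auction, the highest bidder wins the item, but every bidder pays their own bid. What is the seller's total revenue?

Sorting bids: 58,500 (D) > 55,700 (C) > 43,500 (E) > 22,400 (F) > 17,700 (A) > 8,500 (B)
D wins with the top bid; all bids are sunk regardless.
Every bidder forfeits their bid regardless of winning.
Revenue = 17,700 + 8,500 + 55,700 + 58,500 + 43,500 + 22,400 = $206,300.

Total revenue: $206,300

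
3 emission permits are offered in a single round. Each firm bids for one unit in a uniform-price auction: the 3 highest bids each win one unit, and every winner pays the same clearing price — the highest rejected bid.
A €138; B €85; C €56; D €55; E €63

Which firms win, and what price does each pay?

Sorting: 138 (A), 85 (B), 63 (E), 56 (C), 55 (D)
Top 3: A, B, E.
Clearing price = highest rejected bid = €56.

A, B, E; each pays €56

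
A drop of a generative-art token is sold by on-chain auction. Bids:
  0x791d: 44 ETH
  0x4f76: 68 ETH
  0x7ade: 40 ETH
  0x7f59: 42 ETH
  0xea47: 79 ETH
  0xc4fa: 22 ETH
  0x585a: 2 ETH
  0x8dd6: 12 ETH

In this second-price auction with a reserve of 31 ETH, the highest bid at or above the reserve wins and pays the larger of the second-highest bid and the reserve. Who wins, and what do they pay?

0xea47 pays 68 ETH

Sorting bids: 79 (0xea47) > 68 (0x4f76) > 44 (0x791d) > 42 (0x7f59) > 40 (0x7ade) > 22 (0xc4fa) > …
0xea47 has the top bid at or above the reserve (79 ETH).
max(second-highest 68 ETH, reserve 31 ETH) = 68 ETH; the reserve does not bind.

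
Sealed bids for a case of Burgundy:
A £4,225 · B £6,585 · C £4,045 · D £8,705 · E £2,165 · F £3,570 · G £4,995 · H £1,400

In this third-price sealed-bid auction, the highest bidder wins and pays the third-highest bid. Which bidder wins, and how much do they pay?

Bids in order: 8,705 (D) > 6,585 (B) > 4,995 (G) > 4,225 (A) > 4,045 (C) > 3,570 (F) > …
D wins; payment is bid #3 in the ranking = £4,995.

D pays £4,995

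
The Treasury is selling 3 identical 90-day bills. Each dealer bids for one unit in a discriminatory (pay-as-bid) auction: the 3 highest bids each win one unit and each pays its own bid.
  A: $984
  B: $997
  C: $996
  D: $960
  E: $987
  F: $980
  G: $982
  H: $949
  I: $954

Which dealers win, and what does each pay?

B $997, C $996, E $987

Sorting: 997 (B), 996 (C), 987 (E), 984 (A), 982 (G), …
Winners (3 units): B, C, E.
Each winner pays its own bid: B $997, C $996, E $987.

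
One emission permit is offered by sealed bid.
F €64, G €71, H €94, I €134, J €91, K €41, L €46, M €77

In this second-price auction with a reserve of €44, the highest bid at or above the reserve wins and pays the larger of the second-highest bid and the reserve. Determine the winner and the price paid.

Second-price auction with a reserve of €44: the highest bid at or above the reserve wins and pays the larger of the second-highest bid and the reserve.
Bids ranked: 134 (I) > 94 (H) > 91 (J) > 77 (M) > 71 (G) > 64 (F) > …
I has the top bid at or above the reserve (€134).
Second-highest bid €94 exceeds the reserve €44 → payment €94.

I pays €94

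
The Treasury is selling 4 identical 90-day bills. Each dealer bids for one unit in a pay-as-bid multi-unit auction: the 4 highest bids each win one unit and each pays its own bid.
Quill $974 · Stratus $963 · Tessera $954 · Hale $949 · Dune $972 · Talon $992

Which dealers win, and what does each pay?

Talon $992, Quill $974, Dune $972, Stratus $963

Sorting: 992 (Talon), 974 (Quill), 972 (Dune), 963 (Stratus), 954 (Tessera), 949 (Hale)
Winners (4 units): Talon, Quill, Dune, Stratus.
Each winner pays its own bid: Talon $992, Quill $974, Dune $972, Stratus $963.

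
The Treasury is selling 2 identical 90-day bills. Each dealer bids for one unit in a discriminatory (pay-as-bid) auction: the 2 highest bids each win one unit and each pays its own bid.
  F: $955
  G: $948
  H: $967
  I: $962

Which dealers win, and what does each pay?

H $967, I $962

Ordering the bids: 967 (H), 962 (I), 955 (F), 948 (G)
The 2 highest are H, I.
Each winner pays its own bid: H $967, I $962.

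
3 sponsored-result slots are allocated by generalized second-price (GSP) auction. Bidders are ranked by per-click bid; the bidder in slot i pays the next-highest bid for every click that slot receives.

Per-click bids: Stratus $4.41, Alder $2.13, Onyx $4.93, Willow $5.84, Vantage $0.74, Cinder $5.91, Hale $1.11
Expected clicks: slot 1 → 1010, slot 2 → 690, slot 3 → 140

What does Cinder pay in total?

Cinder pays $5898.40

Ranked by bid: $5.91 (Cinder) > $5.84 (Willow) > $4.93 (Onyx) > $4.41 (Stratus) > …
Cinder holds slot 1 → pays next bid $5.84 × 1010 clicks = $5898.40.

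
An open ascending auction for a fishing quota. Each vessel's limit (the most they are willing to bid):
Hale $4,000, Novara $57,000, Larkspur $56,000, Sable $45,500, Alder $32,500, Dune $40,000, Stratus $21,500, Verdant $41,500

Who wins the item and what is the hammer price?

Novara wins at $56,000

Limits in order: 57,000 (Novara) > 56,000 (Larkspur) > 45,500 (Sable) > 41,500 (Verdant) > 40,000 (Dune) > 32,500 (Alder) > …
Larkspur is the last rival to drop out, at $56,000; Novara remains and wins at that price.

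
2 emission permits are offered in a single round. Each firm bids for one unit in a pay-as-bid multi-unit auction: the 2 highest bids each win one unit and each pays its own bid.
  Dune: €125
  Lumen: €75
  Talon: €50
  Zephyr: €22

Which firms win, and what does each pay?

Ordering the bids: 125 (Dune), 75 (Lumen), 50 (Talon), 22 (Zephyr)
The 2 highest are Dune, Lumen.
Each winner pays its own bid: Dune €125, Lumen €75.

Dune €125, Lumen €75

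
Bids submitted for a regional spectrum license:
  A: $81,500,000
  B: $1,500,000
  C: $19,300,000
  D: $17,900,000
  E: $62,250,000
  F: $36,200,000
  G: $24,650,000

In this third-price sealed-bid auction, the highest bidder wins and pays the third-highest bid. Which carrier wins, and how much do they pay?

Bids in order: 81,500,000 (A) > 62,250,000 (E) > 36,200,000 (F) > 24,650,000 (G) > 19,300,000 (C) > 17,900,000 (D) > …
A wins; payment is bid #3 in the ranking = $36,200,000.

A pays $36,200,000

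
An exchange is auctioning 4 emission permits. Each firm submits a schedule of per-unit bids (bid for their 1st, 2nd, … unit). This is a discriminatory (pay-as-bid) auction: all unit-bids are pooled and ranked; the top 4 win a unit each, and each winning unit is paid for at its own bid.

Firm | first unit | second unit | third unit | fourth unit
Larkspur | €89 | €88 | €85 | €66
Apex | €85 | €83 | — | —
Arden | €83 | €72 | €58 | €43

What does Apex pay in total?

Apex pays €85

All unit-bids, highest first — top 4: 89 (Larkspur-1), 88 (Larkspur-2), 85 (Larkspur-3), 85 (Apex-1)
Next rejected bid: €83 (not a price — pay-as-bid).
Apex's winning unit-bids: 85 = €85.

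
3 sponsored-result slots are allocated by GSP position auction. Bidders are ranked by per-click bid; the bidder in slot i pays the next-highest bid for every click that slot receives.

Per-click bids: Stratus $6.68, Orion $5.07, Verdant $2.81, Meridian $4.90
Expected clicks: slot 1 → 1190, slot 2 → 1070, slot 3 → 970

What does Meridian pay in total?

Per-click bids in order: $6.68 (Stratus) > $5.07 (Orion) > $4.90 (Meridian) > $2.81 (Verdant)
Meridian holds slot 3 → pays next bid $2.81 × 970 clicks = $2725.70.

Meridian pays $2725.70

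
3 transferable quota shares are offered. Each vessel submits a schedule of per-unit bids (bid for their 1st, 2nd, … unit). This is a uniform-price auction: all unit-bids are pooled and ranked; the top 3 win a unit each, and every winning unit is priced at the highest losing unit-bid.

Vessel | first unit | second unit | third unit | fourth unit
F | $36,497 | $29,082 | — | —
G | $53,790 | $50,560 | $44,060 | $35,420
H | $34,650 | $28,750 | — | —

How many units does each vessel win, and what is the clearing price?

Merging the schedules and taking the best 3: 53,790 (G-1), 50,560 (G-2), 44,060 (G-3)
The (k+1)-th unit-bid is $36,497.
Allocation: G 3.

G 3; clearing price $36,497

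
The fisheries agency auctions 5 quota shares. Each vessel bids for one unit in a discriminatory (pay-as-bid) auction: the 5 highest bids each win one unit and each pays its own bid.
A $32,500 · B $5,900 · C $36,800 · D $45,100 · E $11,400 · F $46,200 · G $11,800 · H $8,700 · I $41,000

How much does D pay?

Bids ranked high→low: 46,200 (F), 45,100 (D), 41,000 (I), 36,800 (C), 32,500 (A), 11,800 (G), 11,400 (E), …
Winners (5 units): F, D, I, C, A.
D wins → own bid $45,100.

D pays $45,100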